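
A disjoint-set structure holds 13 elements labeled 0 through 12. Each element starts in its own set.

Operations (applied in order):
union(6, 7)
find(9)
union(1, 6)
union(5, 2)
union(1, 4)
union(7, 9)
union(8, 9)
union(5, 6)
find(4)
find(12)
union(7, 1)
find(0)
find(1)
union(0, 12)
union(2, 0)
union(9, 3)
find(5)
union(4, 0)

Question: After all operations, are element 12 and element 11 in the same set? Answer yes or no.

Step 1: union(6, 7) -> merged; set of 6 now {6, 7}
Step 2: find(9) -> no change; set of 9 is {9}
Step 3: union(1, 6) -> merged; set of 1 now {1, 6, 7}
Step 4: union(5, 2) -> merged; set of 5 now {2, 5}
Step 5: union(1, 4) -> merged; set of 1 now {1, 4, 6, 7}
Step 6: union(7, 9) -> merged; set of 7 now {1, 4, 6, 7, 9}
Step 7: union(8, 9) -> merged; set of 8 now {1, 4, 6, 7, 8, 9}
Step 8: union(5, 6) -> merged; set of 5 now {1, 2, 4, 5, 6, 7, 8, 9}
Step 9: find(4) -> no change; set of 4 is {1, 2, 4, 5, 6, 7, 8, 9}
Step 10: find(12) -> no change; set of 12 is {12}
Step 11: union(7, 1) -> already same set; set of 7 now {1, 2, 4, 5, 6, 7, 8, 9}
Step 12: find(0) -> no change; set of 0 is {0}
Step 13: find(1) -> no change; set of 1 is {1, 2, 4, 5, 6, 7, 8, 9}
Step 14: union(0, 12) -> merged; set of 0 now {0, 12}
Step 15: union(2, 0) -> merged; set of 2 now {0, 1, 2, 4, 5, 6, 7, 8, 9, 12}
Step 16: union(9, 3) -> merged; set of 9 now {0, 1, 2, 3, 4, 5, 6, 7, 8, 9, 12}
Step 17: find(5) -> no change; set of 5 is {0, 1, 2, 3, 4, 5, 6, 7, 8, 9, 12}
Step 18: union(4, 0) -> already same set; set of 4 now {0, 1, 2, 3, 4, 5, 6, 7, 8, 9, 12}
Set of 12: {0, 1, 2, 3, 4, 5, 6, 7, 8, 9, 12}; 11 is not a member.

Answer: no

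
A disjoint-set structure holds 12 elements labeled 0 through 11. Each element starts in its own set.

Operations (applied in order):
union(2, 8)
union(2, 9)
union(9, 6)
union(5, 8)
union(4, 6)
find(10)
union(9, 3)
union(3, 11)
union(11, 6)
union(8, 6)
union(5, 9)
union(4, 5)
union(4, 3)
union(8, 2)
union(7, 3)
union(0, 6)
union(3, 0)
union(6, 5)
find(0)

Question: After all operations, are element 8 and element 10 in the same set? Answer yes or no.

Answer: no

Derivation:
Step 1: union(2, 8) -> merged; set of 2 now {2, 8}
Step 2: union(2, 9) -> merged; set of 2 now {2, 8, 9}
Step 3: union(9, 6) -> merged; set of 9 now {2, 6, 8, 9}
Step 4: union(5, 8) -> merged; set of 5 now {2, 5, 6, 8, 9}
Step 5: union(4, 6) -> merged; set of 4 now {2, 4, 5, 6, 8, 9}
Step 6: find(10) -> no change; set of 10 is {10}
Step 7: union(9, 3) -> merged; set of 9 now {2, 3, 4, 5, 6, 8, 9}
Step 8: union(3, 11) -> merged; set of 3 now {2, 3, 4, 5, 6, 8, 9, 11}
Step 9: union(11, 6) -> already same set; set of 11 now {2, 3, 4, 5, 6, 8, 9, 11}
Step 10: union(8, 6) -> already same set; set of 8 now {2, 3, 4, 5, 6, 8, 9, 11}
Step 11: union(5, 9) -> already same set; set of 5 now {2, 3, 4, 5, 6, 8, 9, 11}
Step 12: union(4, 5) -> already same set; set of 4 now {2, 3, 4, 5, 6, 8, 9, 11}
Step 13: union(4, 3) -> already same set; set of 4 now {2, 3, 4, 5, 6, 8, 9, 11}
Step 14: union(8, 2) -> already same set; set of 8 now {2, 3, 4, 5, 6, 8, 9, 11}
Step 15: union(7, 3) -> merged; set of 7 now {2, 3, 4, 5, 6, 7, 8, 9, 11}
Step 16: union(0, 6) -> merged; set of 0 now {0, 2, 3, 4, 5, 6, 7, 8, 9, 11}
Step 17: union(3, 0) -> already same set; set of 3 now {0, 2, 3, 4, 5, 6, 7, 8, 9, 11}
Step 18: union(6, 5) -> already same set; set of 6 now {0, 2, 3, 4, 5, 6, 7, 8, 9, 11}
Step 19: find(0) -> no change; set of 0 is {0, 2, 3, 4, 5, 6, 7, 8, 9, 11}
Set of 8: {0, 2, 3, 4, 5, 6, 7, 8, 9, 11}; 10 is not a member.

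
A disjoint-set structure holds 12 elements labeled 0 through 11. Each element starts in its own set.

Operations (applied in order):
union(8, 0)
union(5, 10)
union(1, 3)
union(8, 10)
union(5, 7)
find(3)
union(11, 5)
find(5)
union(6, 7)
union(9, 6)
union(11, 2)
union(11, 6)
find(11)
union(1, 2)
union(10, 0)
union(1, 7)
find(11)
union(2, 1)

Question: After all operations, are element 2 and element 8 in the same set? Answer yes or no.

Step 1: union(8, 0) -> merged; set of 8 now {0, 8}
Step 2: union(5, 10) -> merged; set of 5 now {5, 10}
Step 3: union(1, 3) -> merged; set of 1 now {1, 3}
Step 4: union(8, 10) -> merged; set of 8 now {0, 5, 8, 10}
Step 5: union(5, 7) -> merged; set of 5 now {0, 5, 7, 8, 10}
Step 6: find(3) -> no change; set of 3 is {1, 3}
Step 7: union(11, 5) -> merged; set of 11 now {0, 5, 7, 8, 10, 11}
Step 8: find(5) -> no change; set of 5 is {0, 5, 7, 8, 10, 11}
Step 9: union(6, 7) -> merged; set of 6 now {0, 5, 6, 7, 8, 10, 11}
Step 10: union(9, 6) -> merged; set of 9 now {0, 5, 6, 7, 8, 9, 10, 11}
Step 11: union(11, 2) -> merged; set of 11 now {0, 2, 5, 6, 7, 8, 9, 10, 11}
Step 12: union(11, 6) -> already same set; set of 11 now {0, 2, 5, 6, 7, 8, 9, 10, 11}
Step 13: find(11) -> no change; set of 11 is {0, 2, 5, 6, 7, 8, 9, 10, 11}
Step 14: union(1, 2) -> merged; set of 1 now {0, 1, 2, 3, 5, 6, 7, 8, 9, 10, 11}
Step 15: union(10, 0) -> already same set; set of 10 now {0, 1, 2, 3, 5, 6, 7, 8, 9, 10, 11}
Step 16: union(1, 7) -> already same set; set of 1 now {0, 1, 2, 3, 5, 6, 7, 8, 9, 10, 11}
Step 17: find(11) -> no change; set of 11 is {0, 1, 2, 3, 5, 6, 7, 8, 9, 10, 11}
Step 18: union(2, 1) -> already same set; set of 2 now {0, 1, 2, 3, 5, 6, 7, 8, 9, 10, 11}
Set of 2: {0, 1, 2, 3, 5, 6, 7, 8, 9, 10, 11}; 8 is a member.

Answer: yes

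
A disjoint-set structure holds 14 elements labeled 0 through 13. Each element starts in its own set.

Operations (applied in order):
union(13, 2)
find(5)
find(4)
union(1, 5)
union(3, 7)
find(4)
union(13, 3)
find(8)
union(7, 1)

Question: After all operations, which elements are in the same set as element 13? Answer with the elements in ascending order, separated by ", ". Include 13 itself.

Answer: 1, 2, 3, 5, 7, 13

Derivation:
Step 1: union(13, 2) -> merged; set of 13 now {2, 13}
Step 2: find(5) -> no change; set of 5 is {5}
Step 3: find(4) -> no change; set of 4 is {4}
Step 4: union(1, 5) -> merged; set of 1 now {1, 5}
Step 5: union(3, 7) -> merged; set of 3 now {3, 7}
Step 6: find(4) -> no change; set of 4 is {4}
Step 7: union(13, 3) -> merged; set of 13 now {2, 3, 7, 13}
Step 8: find(8) -> no change; set of 8 is {8}
Step 9: union(7, 1) -> merged; set of 7 now {1, 2, 3, 5, 7, 13}
Component of 13: {1, 2, 3, 5, 7, 13}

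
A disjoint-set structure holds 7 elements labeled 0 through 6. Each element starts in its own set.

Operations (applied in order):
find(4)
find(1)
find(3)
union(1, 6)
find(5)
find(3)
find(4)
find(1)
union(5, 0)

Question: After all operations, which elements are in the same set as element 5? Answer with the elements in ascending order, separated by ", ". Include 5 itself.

Answer: 0, 5

Derivation:
Step 1: find(4) -> no change; set of 4 is {4}
Step 2: find(1) -> no change; set of 1 is {1}
Step 3: find(3) -> no change; set of 3 is {3}
Step 4: union(1, 6) -> merged; set of 1 now {1, 6}
Step 5: find(5) -> no change; set of 5 is {5}
Step 6: find(3) -> no change; set of 3 is {3}
Step 7: find(4) -> no change; set of 4 is {4}
Step 8: find(1) -> no change; set of 1 is {1, 6}
Step 9: union(5, 0) -> merged; set of 5 now {0, 5}
Component of 5: {0, 5}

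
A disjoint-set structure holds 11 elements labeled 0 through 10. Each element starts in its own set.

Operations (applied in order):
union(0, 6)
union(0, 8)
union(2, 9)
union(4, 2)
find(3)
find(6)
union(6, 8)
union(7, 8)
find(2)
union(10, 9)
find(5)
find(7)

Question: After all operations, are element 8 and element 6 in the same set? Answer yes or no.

Step 1: union(0, 6) -> merged; set of 0 now {0, 6}
Step 2: union(0, 8) -> merged; set of 0 now {0, 6, 8}
Step 3: union(2, 9) -> merged; set of 2 now {2, 9}
Step 4: union(4, 2) -> merged; set of 4 now {2, 4, 9}
Step 5: find(3) -> no change; set of 3 is {3}
Step 6: find(6) -> no change; set of 6 is {0, 6, 8}
Step 7: union(6, 8) -> already same set; set of 6 now {0, 6, 8}
Step 8: union(7, 8) -> merged; set of 7 now {0, 6, 7, 8}
Step 9: find(2) -> no change; set of 2 is {2, 4, 9}
Step 10: union(10, 9) -> merged; set of 10 now {2, 4, 9, 10}
Step 11: find(5) -> no change; set of 5 is {5}
Step 12: find(7) -> no change; set of 7 is {0, 6, 7, 8}
Set of 8: {0, 6, 7, 8}; 6 is a member.

Answer: yes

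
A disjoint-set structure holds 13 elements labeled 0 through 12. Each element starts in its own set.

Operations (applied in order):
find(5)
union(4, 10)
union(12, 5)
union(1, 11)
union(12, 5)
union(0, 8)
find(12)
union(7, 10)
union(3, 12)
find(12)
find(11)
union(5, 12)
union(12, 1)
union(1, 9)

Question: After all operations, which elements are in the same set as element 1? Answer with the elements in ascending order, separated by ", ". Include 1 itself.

Step 1: find(5) -> no change; set of 5 is {5}
Step 2: union(4, 10) -> merged; set of 4 now {4, 10}
Step 3: union(12, 5) -> merged; set of 12 now {5, 12}
Step 4: union(1, 11) -> merged; set of 1 now {1, 11}
Step 5: union(12, 5) -> already same set; set of 12 now {5, 12}
Step 6: union(0, 8) -> merged; set of 0 now {0, 8}
Step 7: find(12) -> no change; set of 12 is {5, 12}
Step 8: union(7, 10) -> merged; set of 7 now {4, 7, 10}
Step 9: union(3, 12) -> merged; set of 3 now {3, 5, 12}
Step 10: find(12) -> no change; set of 12 is {3, 5, 12}
Step 11: find(11) -> no change; set of 11 is {1, 11}
Step 12: union(5, 12) -> already same set; set of 5 now {3, 5, 12}
Step 13: union(12, 1) -> merged; set of 12 now {1, 3, 5, 11, 12}
Step 14: union(1, 9) -> merged; set of 1 now {1, 3, 5, 9, 11, 12}
Component of 1: {1, 3, 5, 9, 11, 12}

Answer: 1, 3, 5, 9, 11, 12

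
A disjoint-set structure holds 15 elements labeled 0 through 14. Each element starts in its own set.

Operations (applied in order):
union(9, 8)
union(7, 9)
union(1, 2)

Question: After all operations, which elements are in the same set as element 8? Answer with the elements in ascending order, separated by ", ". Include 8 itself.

Answer: 7, 8, 9

Derivation:
Step 1: union(9, 8) -> merged; set of 9 now {8, 9}
Step 2: union(7, 9) -> merged; set of 7 now {7, 8, 9}
Step 3: union(1, 2) -> merged; set of 1 now {1, 2}
Component of 8: {7, 8, 9}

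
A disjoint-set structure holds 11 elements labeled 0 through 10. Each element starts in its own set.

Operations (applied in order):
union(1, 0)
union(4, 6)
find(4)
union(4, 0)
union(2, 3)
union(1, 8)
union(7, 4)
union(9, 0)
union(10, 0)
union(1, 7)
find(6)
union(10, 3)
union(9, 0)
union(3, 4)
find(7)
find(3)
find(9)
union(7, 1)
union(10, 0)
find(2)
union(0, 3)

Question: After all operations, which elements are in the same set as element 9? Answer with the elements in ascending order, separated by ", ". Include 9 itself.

Step 1: union(1, 0) -> merged; set of 1 now {0, 1}
Step 2: union(4, 6) -> merged; set of 4 now {4, 6}
Step 3: find(4) -> no change; set of 4 is {4, 6}
Step 4: union(4, 0) -> merged; set of 4 now {0, 1, 4, 6}
Step 5: union(2, 3) -> merged; set of 2 now {2, 3}
Step 6: union(1, 8) -> merged; set of 1 now {0, 1, 4, 6, 8}
Step 7: union(7, 4) -> merged; set of 7 now {0, 1, 4, 6, 7, 8}
Step 8: union(9, 0) -> merged; set of 9 now {0, 1, 4, 6, 7, 8, 9}
Step 9: union(10, 0) -> merged; set of 10 now {0, 1, 4, 6, 7, 8, 9, 10}
Step 10: union(1, 7) -> already same set; set of 1 now {0, 1, 4, 6, 7, 8, 9, 10}
Step 11: find(6) -> no change; set of 6 is {0, 1, 4, 6, 7, 8, 9, 10}
Step 12: union(10, 3) -> merged; set of 10 now {0, 1, 2, 3, 4, 6, 7, 8, 9, 10}
Step 13: union(9, 0) -> already same set; set of 9 now {0, 1, 2, 3, 4, 6, 7, 8, 9, 10}
Step 14: union(3, 4) -> already same set; set of 3 now {0, 1, 2, 3, 4, 6, 7, 8, 9, 10}
Step 15: find(7) -> no change; set of 7 is {0, 1, 2, 3, 4, 6, 7, 8, 9, 10}
Step 16: find(3) -> no change; set of 3 is {0, 1, 2, 3, 4, 6, 7, 8, 9, 10}
Step 17: find(9) -> no change; set of 9 is {0, 1, 2, 3, 4, 6, 7, 8, 9, 10}
Step 18: union(7, 1) -> already same set; set of 7 now {0, 1, 2, 3, 4, 6, 7, 8, 9, 10}
Step 19: union(10, 0) -> already same set; set of 10 now {0, 1, 2, 3, 4, 6, 7, 8, 9, 10}
Step 20: find(2) -> no change; set of 2 is {0, 1, 2, 3, 4, 6, 7, 8, 9, 10}
Step 21: union(0, 3) -> already same set; set of 0 now {0, 1, 2, 3, 4, 6, 7, 8, 9, 10}
Component of 9: {0, 1, 2, 3, 4, 6, 7, 8, 9, 10}

Answer: 0, 1, 2, 3, 4, 6, 7, 8, 9, 10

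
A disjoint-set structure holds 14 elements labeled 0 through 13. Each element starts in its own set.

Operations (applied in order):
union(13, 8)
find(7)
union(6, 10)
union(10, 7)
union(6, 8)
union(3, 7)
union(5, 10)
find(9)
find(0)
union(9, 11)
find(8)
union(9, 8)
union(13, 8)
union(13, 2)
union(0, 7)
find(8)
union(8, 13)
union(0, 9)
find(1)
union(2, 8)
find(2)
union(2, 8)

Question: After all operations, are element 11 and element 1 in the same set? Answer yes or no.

Answer: no

Derivation:
Step 1: union(13, 8) -> merged; set of 13 now {8, 13}
Step 2: find(7) -> no change; set of 7 is {7}
Step 3: union(6, 10) -> merged; set of 6 now {6, 10}
Step 4: union(10, 7) -> merged; set of 10 now {6, 7, 10}
Step 5: union(6, 8) -> merged; set of 6 now {6, 7, 8, 10, 13}
Step 6: union(3, 7) -> merged; set of 3 now {3, 6, 7, 8, 10, 13}
Step 7: union(5, 10) -> merged; set of 5 now {3, 5, 6, 7, 8, 10, 13}
Step 8: find(9) -> no change; set of 9 is {9}
Step 9: find(0) -> no change; set of 0 is {0}
Step 10: union(9, 11) -> merged; set of 9 now {9, 11}
Step 11: find(8) -> no change; set of 8 is {3, 5, 6, 7, 8, 10, 13}
Step 12: union(9, 8) -> merged; set of 9 now {3, 5, 6, 7, 8, 9, 10, 11, 13}
Step 13: union(13, 8) -> already same set; set of 13 now {3, 5, 6, 7, 8, 9, 10, 11, 13}
Step 14: union(13, 2) -> merged; set of 13 now {2, 3, 5, 6, 7, 8, 9, 10, 11, 13}
Step 15: union(0, 7) -> merged; set of 0 now {0, 2, 3, 5, 6, 7, 8, 9, 10, 11, 13}
Step 16: find(8) -> no change; set of 8 is {0, 2, 3, 5, 6, 7, 8, 9, 10, 11, 13}
Step 17: union(8, 13) -> already same set; set of 8 now {0, 2, 3, 5, 6, 7, 8, 9, 10, 11, 13}
Step 18: union(0, 9) -> already same set; set of 0 now {0, 2, 3, 5, 6, 7, 8, 9, 10, 11, 13}
Step 19: find(1) -> no change; set of 1 is {1}
Step 20: union(2, 8) -> already same set; set of 2 now {0, 2, 3, 5, 6, 7, 8, 9, 10, 11, 13}
Step 21: find(2) -> no change; set of 2 is {0, 2, 3, 5, 6, 7, 8, 9, 10, 11, 13}
Step 22: union(2, 8) -> already same set; set of 2 now {0, 2, 3, 5, 6, 7, 8, 9, 10, 11, 13}
Set of 11: {0, 2, 3, 5, 6, 7, 8, 9, 10, 11, 13}; 1 is not a member.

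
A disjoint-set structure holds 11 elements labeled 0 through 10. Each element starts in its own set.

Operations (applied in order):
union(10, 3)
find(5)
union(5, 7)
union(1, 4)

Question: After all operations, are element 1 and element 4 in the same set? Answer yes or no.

Step 1: union(10, 3) -> merged; set of 10 now {3, 10}
Step 2: find(5) -> no change; set of 5 is {5}
Step 3: union(5, 7) -> merged; set of 5 now {5, 7}
Step 4: union(1, 4) -> merged; set of 1 now {1, 4}
Set of 1: {1, 4}; 4 is a member.

Answer: yes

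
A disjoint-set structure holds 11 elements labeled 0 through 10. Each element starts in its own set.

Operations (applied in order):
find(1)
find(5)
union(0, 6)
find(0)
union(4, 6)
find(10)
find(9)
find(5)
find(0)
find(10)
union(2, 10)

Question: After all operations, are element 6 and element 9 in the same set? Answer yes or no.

Answer: no

Derivation:
Step 1: find(1) -> no change; set of 1 is {1}
Step 2: find(5) -> no change; set of 5 is {5}
Step 3: union(0, 6) -> merged; set of 0 now {0, 6}
Step 4: find(0) -> no change; set of 0 is {0, 6}
Step 5: union(4, 6) -> merged; set of 4 now {0, 4, 6}
Step 6: find(10) -> no change; set of 10 is {10}
Step 7: find(9) -> no change; set of 9 is {9}
Step 8: find(5) -> no change; set of 5 is {5}
Step 9: find(0) -> no change; set of 0 is {0, 4, 6}
Step 10: find(10) -> no change; set of 10 is {10}
Step 11: union(2, 10) -> merged; set of 2 now {2, 10}
Set of 6: {0, 4, 6}; 9 is not a member.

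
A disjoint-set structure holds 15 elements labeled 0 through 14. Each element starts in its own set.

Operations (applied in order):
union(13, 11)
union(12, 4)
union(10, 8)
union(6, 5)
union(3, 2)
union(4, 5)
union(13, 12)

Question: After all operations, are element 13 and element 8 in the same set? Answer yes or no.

Step 1: union(13, 11) -> merged; set of 13 now {11, 13}
Step 2: union(12, 4) -> merged; set of 12 now {4, 12}
Step 3: union(10, 8) -> merged; set of 10 now {8, 10}
Step 4: union(6, 5) -> merged; set of 6 now {5, 6}
Step 5: union(3, 2) -> merged; set of 3 now {2, 3}
Step 6: union(4, 5) -> merged; set of 4 now {4, 5, 6, 12}
Step 7: union(13, 12) -> merged; set of 13 now {4, 5, 6, 11, 12, 13}
Set of 13: {4, 5, 6, 11, 12, 13}; 8 is not a member.

Answer: no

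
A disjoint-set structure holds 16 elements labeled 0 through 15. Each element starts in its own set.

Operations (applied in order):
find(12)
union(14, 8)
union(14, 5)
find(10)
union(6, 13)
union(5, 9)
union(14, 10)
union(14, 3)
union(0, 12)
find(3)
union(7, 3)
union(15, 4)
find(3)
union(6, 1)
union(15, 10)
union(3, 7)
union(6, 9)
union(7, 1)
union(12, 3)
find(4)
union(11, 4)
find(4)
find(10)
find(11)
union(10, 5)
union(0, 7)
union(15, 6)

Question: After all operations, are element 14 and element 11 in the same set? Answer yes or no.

Answer: yes

Derivation:
Step 1: find(12) -> no change; set of 12 is {12}
Step 2: union(14, 8) -> merged; set of 14 now {8, 14}
Step 3: union(14, 5) -> merged; set of 14 now {5, 8, 14}
Step 4: find(10) -> no change; set of 10 is {10}
Step 5: union(6, 13) -> merged; set of 6 now {6, 13}
Step 6: union(5, 9) -> merged; set of 5 now {5, 8, 9, 14}
Step 7: union(14, 10) -> merged; set of 14 now {5, 8, 9, 10, 14}
Step 8: union(14, 3) -> merged; set of 14 now {3, 5, 8, 9, 10, 14}
Step 9: union(0, 12) -> merged; set of 0 now {0, 12}
Step 10: find(3) -> no change; set of 3 is {3, 5, 8, 9, 10, 14}
Step 11: union(7, 3) -> merged; set of 7 now {3, 5, 7, 8, 9, 10, 14}
Step 12: union(15, 4) -> merged; set of 15 now {4, 15}
Step 13: find(3) -> no change; set of 3 is {3, 5, 7, 8, 9, 10, 14}
Step 14: union(6, 1) -> merged; set of 6 now {1, 6, 13}
Step 15: union(15, 10) -> merged; set of 15 now {3, 4, 5, 7, 8, 9, 10, 14, 15}
Step 16: union(3, 7) -> already same set; set of 3 now {3, 4, 5, 7, 8, 9, 10, 14, 15}
Step 17: union(6, 9) -> merged; set of 6 now {1, 3, 4, 5, 6, 7, 8, 9, 10, 13, 14, 15}
Step 18: union(7, 1) -> already same set; set of 7 now {1, 3, 4, 5, 6, 7, 8, 9, 10, 13, 14, 15}
Step 19: union(12, 3) -> merged; set of 12 now {0, 1, 3, 4, 5, 6, 7, 8, 9, 10, 12, 13, 14, 15}
Step 20: find(4) -> no change; set of 4 is {0, 1, 3, 4, 5, 6, 7, 8, 9, 10, 12, 13, 14, 15}
Step 21: union(11, 4) -> merged; set of 11 now {0, 1, 3, 4, 5, 6, 7, 8, 9, 10, 11, 12, 13, 14, 15}
Step 22: find(4) -> no change; set of 4 is {0, 1, 3, 4, 5, 6, 7, 8, 9, 10, 11, 12, 13, 14, 15}
Step 23: find(10) -> no change; set of 10 is {0, 1, 3, 4, 5, 6, 7, 8, 9, 10, 11, 12, 13, 14, 15}
Step 24: find(11) -> no change; set of 11 is {0, 1, 3, 4, 5, 6, 7, 8, 9, 10, 11, 12, 13, 14, 15}
Step 25: union(10, 5) -> already same set; set of 10 now {0, 1, 3, 4, 5, 6, 7, 8, 9, 10, 11, 12, 13, 14, 15}
Step 26: union(0, 7) -> already same set; set of 0 now {0, 1, 3, 4, 5, 6, 7, 8, 9, 10, 11, 12, 13, 14, 15}
Step 27: union(15, 6) -> already same set; set of 15 now {0, 1, 3, 4, 5, 6, 7, 8, 9, 10, 11, 12, 13, 14, 15}
Set of 14: {0, 1, 3, 4, 5, 6, 7, 8, 9, 10, 11, 12, 13, 14, 15}; 11 is a member.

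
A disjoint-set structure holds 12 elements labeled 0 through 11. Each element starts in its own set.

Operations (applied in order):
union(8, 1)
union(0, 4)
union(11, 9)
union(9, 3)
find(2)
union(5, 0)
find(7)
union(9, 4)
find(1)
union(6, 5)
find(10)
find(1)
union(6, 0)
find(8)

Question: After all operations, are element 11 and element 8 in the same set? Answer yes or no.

Answer: no

Derivation:
Step 1: union(8, 1) -> merged; set of 8 now {1, 8}
Step 2: union(0, 4) -> merged; set of 0 now {0, 4}
Step 3: union(11, 9) -> merged; set of 11 now {9, 11}
Step 4: union(9, 3) -> merged; set of 9 now {3, 9, 11}
Step 5: find(2) -> no change; set of 2 is {2}
Step 6: union(5, 0) -> merged; set of 5 now {0, 4, 5}
Step 7: find(7) -> no change; set of 7 is {7}
Step 8: union(9, 4) -> merged; set of 9 now {0, 3, 4, 5, 9, 11}
Step 9: find(1) -> no change; set of 1 is {1, 8}
Step 10: union(6, 5) -> merged; set of 6 now {0, 3, 4, 5, 6, 9, 11}
Step 11: find(10) -> no change; set of 10 is {10}
Step 12: find(1) -> no change; set of 1 is {1, 8}
Step 13: union(6, 0) -> already same set; set of 6 now {0, 3, 4, 5, 6, 9, 11}
Step 14: find(8) -> no change; set of 8 is {1, 8}
Set of 11: {0, 3, 4, 5, 6, 9, 11}; 8 is not a member.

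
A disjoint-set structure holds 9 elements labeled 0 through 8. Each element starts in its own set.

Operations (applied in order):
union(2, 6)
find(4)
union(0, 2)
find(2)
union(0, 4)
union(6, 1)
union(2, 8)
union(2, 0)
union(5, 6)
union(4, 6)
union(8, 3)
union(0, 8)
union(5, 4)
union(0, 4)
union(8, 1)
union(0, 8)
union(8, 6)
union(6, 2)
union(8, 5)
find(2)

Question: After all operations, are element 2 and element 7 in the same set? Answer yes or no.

Step 1: union(2, 6) -> merged; set of 2 now {2, 6}
Step 2: find(4) -> no change; set of 4 is {4}
Step 3: union(0, 2) -> merged; set of 0 now {0, 2, 6}
Step 4: find(2) -> no change; set of 2 is {0, 2, 6}
Step 5: union(0, 4) -> merged; set of 0 now {0, 2, 4, 6}
Step 6: union(6, 1) -> merged; set of 6 now {0, 1, 2, 4, 6}
Step 7: union(2, 8) -> merged; set of 2 now {0, 1, 2, 4, 6, 8}
Step 8: union(2, 0) -> already same set; set of 2 now {0, 1, 2, 4, 6, 8}
Step 9: union(5, 6) -> merged; set of 5 now {0, 1, 2, 4, 5, 6, 8}
Step 10: union(4, 6) -> already same set; set of 4 now {0, 1, 2, 4, 5, 6, 8}
Step 11: union(8, 3) -> merged; set of 8 now {0, 1, 2, 3, 4, 5, 6, 8}
Step 12: union(0, 8) -> already same set; set of 0 now {0, 1, 2, 3, 4, 5, 6, 8}
Step 13: union(5, 4) -> already same set; set of 5 now {0, 1, 2, 3, 4, 5, 6, 8}
Step 14: union(0, 4) -> already same set; set of 0 now {0, 1, 2, 3, 4, 5, 6, 8}
Step 15: union(8, 1) -> already same set; set of 8 now {0, 1, 2, 3, 4, 5, 6, 8}
Step 16: union(0, 8) -> already same set; set of 0 now {0, 1, 2, 3, 4, 5, 6, 8}
Step 17: union(8, 6) -> already same set; set of 8 now {0, 1, 2, 3, 4, 5, 6, 8}
Step 18: union(6, 2) -> already same set; set of 6 now {0, 1, 2, 3, 4, 5, 6, 8}
Step 19: union(8, 5) -> already same set; set of 8 now {0, 1, 2, 3, 4, 5, 6, 8}
Step 20: find(2) -> no change; set of 2 is {0, 1, 2, 3, 4, 5, 6, 8}
Set of 2: {0, 1, 2, 3, 4, 5, 6, 8}; 7 is not a member.

Answer: no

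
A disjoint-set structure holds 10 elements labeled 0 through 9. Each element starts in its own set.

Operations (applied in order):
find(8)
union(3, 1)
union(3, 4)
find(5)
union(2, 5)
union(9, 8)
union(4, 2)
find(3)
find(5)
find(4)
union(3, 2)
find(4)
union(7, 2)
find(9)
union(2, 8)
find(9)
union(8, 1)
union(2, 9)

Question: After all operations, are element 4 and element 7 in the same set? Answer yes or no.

Step 1: find(8) -> no change; set of 8 is {8}
Step 2: union(3, 1) -> merged; set of 3 now {1, 3}
Step 3: union(3, 4) -> merged; set of 3 now {1, 3, 4}
Step 4: find(5) -> no change; set of 5 is {5}
Step 5: union(2, 5) -> merged; set of 2 now {2, 5}
Step 6: union(9, 8) -> merged; set of 9 now {8, 9}
Step 7: union(4, 2) -> merged; set of 4 now {1, 2, 3, 4, 5}
Step 8: find(3) -> no change; set of 3 is {1, 2, 3, 4, 5}
Step 9: find(5) -> no change; set of 5 is {1, 2, 3, 4, 5}
Step 10: find(4) -> no change; set of 4 is {1, 2, 3, 4, 5}
Step 11: union(3, 2) -> already same set; set of 3 now {1, 2, 3, 4, 5}
Step 12: find(4) -> no change; set of 4 is {1, 2, 3, 4, 5}
Step 13: union(7, 2) -> merged; set of 7 now {1, 2, 3, 4, 5, 7}
Step 14: find(9) -> no change; set of 9 is {8, 9}
Step 15: union(2, 8) -> merged; set of 2 now {1, 2, 3, 4, 5, 7, 8, 9}
Step 16: find(9) -> no change; set of 9 is {1, 2, 3, 4, 5, 7, 8, 9}
Step 17: union(8, 1) -> already same set; set of 8 now {1, 2, 3, 4, 5, 7, 8, 9}
Step 18: union(2, 9) -> already same set; set of 2 now {1, 2, 3, 4, 5, 7, 8, 9}
Set of 4: {1, 2, 3, 4, 5, 7, 8, 9}; 7 is a member.

Answer: yes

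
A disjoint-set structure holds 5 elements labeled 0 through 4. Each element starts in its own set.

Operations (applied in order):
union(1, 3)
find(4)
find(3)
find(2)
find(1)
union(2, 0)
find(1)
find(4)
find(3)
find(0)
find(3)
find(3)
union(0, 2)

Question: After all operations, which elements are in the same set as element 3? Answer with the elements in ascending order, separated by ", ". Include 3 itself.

Step 1: union(1, 3) -> merged; set of 1 now {1, 3}
Step 2: find(4) -> no change; set of 4 is {4}
Step 3: find(3) -> no change; set of 3 is {1, 3}
Step 4: find(2) -> no change; set of 2 is {2}
Step 5: find(1) -> no change; set of 1 is {1, 3}
Step 6: union(2, 0) -> merged; set of 2 now {0, 2}
Step 7: find(1) -> no change; set of 1 is {1, 3}
Step 8: find(4) -> no change; set of 4 is {4}
Step 9: find(3) -> no change; set of 3 is {1, 3}
Step 10: find(0) -> no change; set of 0 is {0, 2}
Step 11: find(3) -> no change; set of 3 is {1, 3}
Step 12: find(3) -> no change; set of 3 is {1, 3}
Step 13: union(0, 2) -> already same set; set of 0 now {0, 2}
Component of 3: {1, 3}

Answer: 1, 3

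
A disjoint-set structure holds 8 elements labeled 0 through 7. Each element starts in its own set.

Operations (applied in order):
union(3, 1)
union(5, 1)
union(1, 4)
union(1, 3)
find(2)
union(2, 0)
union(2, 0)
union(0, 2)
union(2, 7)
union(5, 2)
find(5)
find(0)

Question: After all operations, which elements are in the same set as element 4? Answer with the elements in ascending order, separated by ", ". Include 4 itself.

Answer: 0, 1, 2, 3, 4, 5, 7

Derivation:
Step 1: union(3, 1) -> merged; set of 3 now {1, 3}
Step 2: union(5, 1) -> merged; set of 5 now {1, 3, 5}
Step 3: union(1, 4) -> merged; set of 1 now {1, 3, 4, 5}
Step 4: union(1, 3) -> already same set; set of 1 now {1, 3, 4, 5}
Step 5: find(2) -> no change; set of 2 is {2}
Step 6: union(2, 0) -> merged; set of 2 now {0, 2}
Step 7: union(2, 0) -> already same set; set of 2 now {0, 2}
Step 8: union(0, 2) -> already same set; set of 0 now {0, 2}
Step 9: union(2, 7) -> merged; set of 2 now {0, 2, 7}
Step 10: union(5, 2) -> merged; set of 5 now {0, 1, 2, 3, 4, 5, 7}
Step 11: find(5) -> no change; set of 5 is {0, 1, 2, 3, 4, 5, 7}
Step 12: find(0) -> no change; set of 0 is {0, 1, 2, 3, 4, 5, 7}
Component of 4: {0, 1, 2, 3, 4, 5, 7}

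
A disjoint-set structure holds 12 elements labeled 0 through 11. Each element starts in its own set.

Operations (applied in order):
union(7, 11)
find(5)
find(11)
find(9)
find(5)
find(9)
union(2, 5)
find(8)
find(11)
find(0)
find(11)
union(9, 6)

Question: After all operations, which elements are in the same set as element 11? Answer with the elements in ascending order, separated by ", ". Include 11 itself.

Step 1: union(7, 11) -> merged; set of 7 now {7, 11}
Step 2: find(5) -> no change; set of 5 is {5}
Step 3: find(11) -> no change; set of 11 is {7, 11}
Step 4: find(9) -> no change; set of 9 is {9}
Step 5: find(5) -> no change; set of 5 is {5}
Step 6: find(9) -> no change; set of 9 is {9}
Step 7: union(2, 5) -> merged; set of 2 now {2, 5}
Step 8: find(8) -> no change; set of 8 is {8}
Step 9: find(11) -> no change; set of 11 is {7, 11}
Step 10: find(0) -> no change; set of 0 is {0}
Step 11: find(11) -> no change; set of 11 is {7, 11}
Step 12: union(9, 6) -> merged; set of 9 now {6, 9}
Component of 11: {7, 11}

Answer: 7, 11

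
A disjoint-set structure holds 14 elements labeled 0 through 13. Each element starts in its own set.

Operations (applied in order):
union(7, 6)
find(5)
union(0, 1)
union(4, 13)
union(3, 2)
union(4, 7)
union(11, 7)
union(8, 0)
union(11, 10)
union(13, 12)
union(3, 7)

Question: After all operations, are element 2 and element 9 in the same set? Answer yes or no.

Step 1: union(7, 6) -> merged; set of 7 now {6, 7}
Step 2: find(5) -> no change; set of 5 is {5}
Step 3: union(0, 1) -> merged; set of 0 now {0, 1}
Step 4: union(4, 13) -> merged; set of 4 now {4, 13}
Step 5: union(3, 2) -> merged; set of 3 now {2, 3}
Step 6: union(4, 7) -> merged; set of 4 now {4, 6, 7, 13}
Step 7: union(11, 7) -> merged; set of 11 now {4, 6, 7, 11, 13}
Step 8: union(8, 0) -> merged; set of 8 now {0, 1, 8}
Step 9: union(11, 10) -> merged; set of 11 now {4, 6, 7, 10, 11, 13}
Step 10: union(13, 12) -> merged; set of 13 now {4, 6, 7, 10, 11, 12, 13}
Step 11: union(3, 7) -> merged; set of 3 now {2, 3, 4, 6, 7, 10, 11, 12, 13}
Set of 2: {2, 3, 4, 6, 7, 10, 11, 12, 13}; 9 is not a member.

Answer: no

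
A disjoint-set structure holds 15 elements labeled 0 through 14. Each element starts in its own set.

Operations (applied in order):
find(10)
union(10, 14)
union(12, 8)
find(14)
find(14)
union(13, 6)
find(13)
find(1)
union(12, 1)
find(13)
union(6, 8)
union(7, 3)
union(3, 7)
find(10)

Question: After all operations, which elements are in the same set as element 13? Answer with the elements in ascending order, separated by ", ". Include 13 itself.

Answer: 1, 6, 8, 12, 13

Derivation:
Step 1: find(10) -> no change; set of 10 is {10}
Step 2: union(10, 14) -> merged; set of 10 now {10, 14}
Step 3: union(12, 8) -> merged; set of 12 now {8, 12}
Step 4: find(14) -> no change; set of 14 is {10, 14}
Step 5: find(14) -> no change; set of 14 is {10, 14}
Step 6: union(13, 6) -> merged; set of 13 now {6, 13}
Step 7: find(13) -> no change; set of 13 is {6, 13}
Step 8: find(1) -> no change; set of 1 is {1}
Step 9: union(12, 1) -> merged; set of 12 now {1, 8, 12}
Step 10: find(13) -> no change; set of 13 is {6, 13}
Step 11: union(6, 8) -> merged; set of 6 now {1, 6, 8, 12, 13}
Step 12: union(7, 3) -> merged; set of 7 now {3, 7}
Step 13: union(3, 7) -> already same set; set of 3 now {3, 7}
Step 14: find(10) -> no change; set of 10 is {10, 14}
Component of 13: {1, 6, 8, 12, 13}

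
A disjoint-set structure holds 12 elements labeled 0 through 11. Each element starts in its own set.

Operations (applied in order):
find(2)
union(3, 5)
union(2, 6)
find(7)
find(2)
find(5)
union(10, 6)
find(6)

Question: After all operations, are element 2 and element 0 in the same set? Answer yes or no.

Answer: no

Derivation:
Step 1: find(2) -> no change; set of 2 is {2}
Step 2: union(3, 5) -> merged; set of 3 now {3, 5}
Step 3: union(2, 6) -> merged; set of 2 now {2, 6}
Step 4: find(7) -> no change; set of 7 is {7}
Step 5: find(2) -> no change; set of 2 is {2, 6}
Step 6: find(5) -> no change; set of 5 is {3, 5}
Step 7: union(10, 6) -> merged; set of 10 now {2, 6, 10}
Step 8: find(6) -> no change; set of 6 is {2, 6, 10}
Set of 2: {2, 6, 10}; 0 is not a member.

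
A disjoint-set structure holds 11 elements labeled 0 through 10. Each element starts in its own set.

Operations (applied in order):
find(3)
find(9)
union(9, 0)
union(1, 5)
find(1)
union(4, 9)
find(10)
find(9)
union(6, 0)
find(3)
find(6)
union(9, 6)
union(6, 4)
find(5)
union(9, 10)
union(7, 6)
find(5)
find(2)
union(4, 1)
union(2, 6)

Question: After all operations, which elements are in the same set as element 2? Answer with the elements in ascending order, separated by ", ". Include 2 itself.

Step 1: find(3) -> no change; set of 3 is {3}
Step 2: find(9) -> no change; set of 9 is {9}
Step 3: union(9, 0) -> merged; set of 9 now {0, 9}
Step 4: union(1, 5) -> merged; set of 1 now {1, 5}
Step 5: find(1) -> no change; set of 1 is {1, 5}
Step 6: union(4, 9) -> merged; set of 4 now {0, 4, 9}
Step 7: find(10) -> no change; set of 10 is {10}
Step 8: find(9) -> no change; set of 9 is {0, 4, 9}
Step 9: union(6, 0) -> merged; set of 6 now {0, 4, 6, 9}
Step 10: find(3) -> no change; set of 3 is {3}
Step 11: find(6) -> no change; set of 6 is {0, 4, 6, 9}
Step 12: union(9, 6) -> already same set; set of 9 now {0, 4, 6, 9}
Step 13: union(6, 4) -> already same set; set of 6 now {0, 4, 6, 9}
Step 14: find(5) -> no change; set of 5 is {1, 5}
Step 15: union(9, 10) -> merged; set of 9 now {0, 4, 6, 9, 10}
Step 16: union(7, 6) -> merged; set of 7 now {0, 4, 6, 7, 9, 10}
Step 17: find(5) -> no change; set of 5 is {1, 5}
Step 18: find(2) -> no change; set of 2 is {2}
Step 19: union(4, 1) -> merged; set of 4 now {0, 1, 4, 5, 6, 7, 9, 10}
Step 20: union(2, 6) -> merged; set of 2 now {0, 1, 2, 4, 5, 6, 7, 9, 10}
Component of 2: {0, 1, 2, 4, 5, 6, 7, 9, 10}

Answer: 0, 1, 2, 4, 5, 6, 7, 9, 10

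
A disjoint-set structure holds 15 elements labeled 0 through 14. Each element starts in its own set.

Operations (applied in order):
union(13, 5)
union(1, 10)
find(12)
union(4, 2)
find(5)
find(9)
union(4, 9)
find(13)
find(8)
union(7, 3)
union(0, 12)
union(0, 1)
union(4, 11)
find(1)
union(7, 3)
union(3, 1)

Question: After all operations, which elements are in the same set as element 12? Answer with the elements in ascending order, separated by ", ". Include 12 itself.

Step 1: union(13, 5) -> merged; set of 13 now {5, 13}
Step 2: union(1, 10) -> merged; set of 1 now {1, 10}
Step 3: find(12) -> no change; set of 12 is {12}
Step 4: union(4, 2) -> merged; set of 4 now {2, 4}
Step 5: find(5) -> no change; set of 5 is {5, 13}
Step 6: find(9) -> no change; set of 9 is {9}
Step 7: union(4, 9) -> merged; set of 4 now {2, 4, 9}
Step 8: find(13) -> no change; set of 13 is {5, 13}
Step 9: find(8) -> no change; set of 8 is {8}
Step 10: union(7, 3) -> merged; set of 7 now {3, 7}
Step 11: union(0, 12) -> merged; set of 0 now {0, 12}
Step 12: union(0, 1) -> merged; set of 0 now {0, 1, 10, 12}
Step 13: union(4, 11) -> merged; set of 4 now {2, 4, 9, 11}
Step 14: find(1) -> no change; set of 1 is {0, 1, 10, 12}
Step 15: union(7, 3) -> already same set; set of 7 now {3, 7}
Step 16: union(3, 1) -> merged; set of 3 now {0, 1, 3, 7, 10, 12}
Component of 12: {0, 1, 3, 7, 10, 12}

Answer: 0, 1, 3, 7, 10, 12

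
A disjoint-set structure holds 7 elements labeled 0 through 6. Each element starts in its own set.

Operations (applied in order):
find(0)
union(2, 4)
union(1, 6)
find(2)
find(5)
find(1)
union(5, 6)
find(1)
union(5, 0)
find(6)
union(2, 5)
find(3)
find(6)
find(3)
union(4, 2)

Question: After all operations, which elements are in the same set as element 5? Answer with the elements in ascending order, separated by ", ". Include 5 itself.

Answer: 0, 1, 2, 4, 5, 6

Derivation:
Step 1: find(0) -> no change; set of 0 is {0}
Step 2: union(2, 4) -> merged; set of 2 now {2, 4}
Step 3: union(1, 6) -> merged; set of 1 now {1, 6}
Step 4: find(2) -> no change; set of 2 is {2, 4}
Step 5: find(5) -> no change; set of 5 is {5}
Step 6: find(1) -> no change; set of 1 is {1, 6}
Step 7: union(5, 6) -> merged; set of 5 now {1, 5, 6}
Step 8: find(1) -> no change; set of 1 is {1, 5, 6}
Step 9: union(5, 0) -> merged; set of 5 now {0, 1, 5, 6}
Step 10: find(6) -> no change; set of 6 is {0, 1, 5, 6}
Step 11: union(2, 5) -> merged; set of 2 now {0, 1, 2, 4, 5, 6}
Step 12: find(3) -> no change; set of 3 is {3}
Step 13: find(6) -> no change; set of 6 is {0, 1, 2, 4, 5, 6}
Step 14: find(3) -> no change; set of 3 is {3}
Step 15: union(4, 2) -> already same set; set of 4 now {0, 1, 2, 4, 5, 6}
Component of 5: {0, 1, 2, 4, 5, 6}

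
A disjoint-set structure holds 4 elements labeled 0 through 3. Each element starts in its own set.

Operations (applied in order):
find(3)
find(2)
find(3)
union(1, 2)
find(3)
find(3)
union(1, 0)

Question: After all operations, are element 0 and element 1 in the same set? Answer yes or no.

Answer: yes

Derivation:
Step 1: find(3) -> no change; set of 3 is {3}
Step 2: find(2) -> no change; set of 2 is {2}
Step 3: find(3) -> no change; set of 3 is {3}
Step 4: union(1, 2) -> merged; set of 1 now {1, 2}
Step 5: find(3) -> no change; set of 3 is {3}
Step 6: find(3) -> no change; set of 3 is {3}
Step 7: union(1, 0) -> merged; set of 1 now {0, 1, 2}
Set of 0: {0, 1, 2}; 1 is a member.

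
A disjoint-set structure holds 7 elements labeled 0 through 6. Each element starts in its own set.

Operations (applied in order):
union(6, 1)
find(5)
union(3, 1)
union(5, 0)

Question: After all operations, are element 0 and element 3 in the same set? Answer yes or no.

Step 1: union(6, 1) -> merged; set of 6 now {1, 6}
Step 2: find(5) -> no change; set of 5 is {5}
Step 3: union(3, 1) -> merged; set of 3 now {1, 3, 6}
Step 4: union(5, 0) -> merged; set of 5 now {0, 5}
Set of 0: {0, 5}; 3 is not a member.

Answer: no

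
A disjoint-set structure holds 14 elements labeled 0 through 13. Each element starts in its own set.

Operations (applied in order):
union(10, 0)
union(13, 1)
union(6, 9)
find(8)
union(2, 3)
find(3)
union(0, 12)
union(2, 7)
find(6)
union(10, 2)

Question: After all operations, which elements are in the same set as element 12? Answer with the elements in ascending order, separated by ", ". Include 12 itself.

Answer: 0, 2, 3, 7, 10, 12

Derivation:
Step 1: union(10, 0) -> merged; set of 10 now {0, 10}
Step 2: union(13, 1) -> merged; set of 13 now {1, 13}
Step 3: union(6, 9) -> merged; set of 6 now {6, 9}
Step 4: find(8) -> no change; set of 8 is {8}
Step 5: union(2, 3) -> merged; set of 2 now {2, 3}
Step 6: find(3) -> no change; set of 3 is {2, 3}
Step 7: union(0, 12) -> merged; set of 0 now {0, 10, 12}
Step 8: union(2, 7) -> merged; set of 2 now {2, 3, 7}
Step 9: find(6) -> no change; set of 6 is {6, 9}
Step 10: union(10, 2) -> merged; set of 10 now {0, 2, 3, 7, 10, 12}
Component of 12: {0, 2, 3, 7, 10, 12}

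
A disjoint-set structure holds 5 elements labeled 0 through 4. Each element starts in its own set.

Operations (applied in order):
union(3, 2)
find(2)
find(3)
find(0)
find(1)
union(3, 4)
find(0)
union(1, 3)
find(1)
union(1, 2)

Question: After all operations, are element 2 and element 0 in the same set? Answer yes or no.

Answer: no

Derivation:
Step 1: union(3, 2) -> merged; set of 3 now {2, 3}
Step 2: find(2) -> no change; set of 2 is {2, 3}
Step 3: find(3) -> no change; set of 3 is {2, 3}
Step 4: find(0) -> no change; set of 0 is {0}
Step 5: find(1) -> no change; set of 1 is {1}
Step 6: union(3, 4) -> merged; set of 3 now {2, 3, 4}
Step 7: find(0) -> no change; set of 0 is {0}
Step 8: union(1, 3) -> merged; set of 1 now {1, 2, 3, 4}
Step 9: find(1) -> no change; set of 1 is {1, 2, 3, 4}
Step 10: union(1, 2) -> already same set; set of 1 now {1, 2, 3, 4}
Set of 2: {1, 2, 3, 4}; 0 is not a member.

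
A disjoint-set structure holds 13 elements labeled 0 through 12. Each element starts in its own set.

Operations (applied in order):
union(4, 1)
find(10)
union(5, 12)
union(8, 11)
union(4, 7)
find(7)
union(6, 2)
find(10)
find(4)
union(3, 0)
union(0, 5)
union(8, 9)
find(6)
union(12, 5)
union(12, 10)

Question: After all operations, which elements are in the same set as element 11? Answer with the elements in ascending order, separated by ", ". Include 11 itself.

Step 1: union(4, 1) -> merged; set of 4 now {1, 4}
Step 2: find(10) -> no change; set of 10 is {10}
Step 3: union(5, 12) -> merged; set of 5 now {5, 12}
Step 4: union(8, 11) -> merged; set of 8 now {8, 11}
Step 5: union(4, 7) -> merged; set of 4 now {1, 4, 7}
Step 6: find(7) -> no change; set of 7 is {1, 4, 7}
Step 7: union(6, 2) -> merged; set of 6 now {2, 6}
Step 8: find(10) -> no change; set of 10 is {10}
Step 9: find(4) -> no change; set of 4 is {1, 4, 7}
Step 10: union(3, 0) -> merged; set of 3 now {0, 3}
Step 11: union(0, 5) -> merged; set of 0 now {0, 3, 5, 12}
Step 12: union(8, 9) -> merged; set of 8 now {8, 9, 11}
Step 13: find(6) -> no change; set of 6 is {2, 6}
Step 14: union(12, 5) -> already same set; set of 12 now {0, 3, 5, 12}
Step 15: union(12, 10) -> merged; set of 12 now {0, 3, 5, 10, 12}
Component of 11: {8, 9, 11}

Answer: 8, 9, 11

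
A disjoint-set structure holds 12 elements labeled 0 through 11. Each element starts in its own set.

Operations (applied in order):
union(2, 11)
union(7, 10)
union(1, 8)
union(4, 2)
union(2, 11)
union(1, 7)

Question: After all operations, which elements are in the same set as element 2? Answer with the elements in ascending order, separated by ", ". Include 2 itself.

Step 1: union(2, 11) -> merged; set of 2 now {2, 11}
Step 2: union(7, 10) -> merged; set of 7 now {7, 10}
Step 3: union(1, 8) -> merged; set of 1 now {1, 8}
Step 4: union(4, 2) -> merged; set of 4 now {2, 4, 11}
Step 5: union(2, 11) -> already same set; set of 2 now {2, 4, 11}
Step 6: union(1, 7) -> merged; set of 1 now {1, 7, 8, 10}
Component of 2: {2, 4, 11}

Answer: 2, 4, 11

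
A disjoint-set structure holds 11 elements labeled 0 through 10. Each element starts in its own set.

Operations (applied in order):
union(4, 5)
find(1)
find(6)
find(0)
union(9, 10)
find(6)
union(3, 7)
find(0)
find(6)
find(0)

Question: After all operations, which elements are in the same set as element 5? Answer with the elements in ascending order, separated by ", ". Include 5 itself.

Answer: 4, 5

Derivation:
Step 1: union(4, 5) -> merged; set of 4 now {4, 5}
Step 2: find(1) -> no change; set of 1 is {1}
Step 3: find(6) -> no change; set of 6 is {6}
Step 4: find(0) -> no change; set of 0 is {0}
Step 5: union(9, 10) -> merged; set of 9 now {9, 10}
Step 6: find(6) -> no change; set of 6 is {6}
Step 7: union(3, 7) -> merged; set of 3 now {3, 7}
Step 8: find(0) -> no change; set of 0 is {0}
Step 9: find(6) -> no change; set of 6 is {6}
Step 10: find(0) -> no change; set of 0 is {0}
Component of 5: {4, 5}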